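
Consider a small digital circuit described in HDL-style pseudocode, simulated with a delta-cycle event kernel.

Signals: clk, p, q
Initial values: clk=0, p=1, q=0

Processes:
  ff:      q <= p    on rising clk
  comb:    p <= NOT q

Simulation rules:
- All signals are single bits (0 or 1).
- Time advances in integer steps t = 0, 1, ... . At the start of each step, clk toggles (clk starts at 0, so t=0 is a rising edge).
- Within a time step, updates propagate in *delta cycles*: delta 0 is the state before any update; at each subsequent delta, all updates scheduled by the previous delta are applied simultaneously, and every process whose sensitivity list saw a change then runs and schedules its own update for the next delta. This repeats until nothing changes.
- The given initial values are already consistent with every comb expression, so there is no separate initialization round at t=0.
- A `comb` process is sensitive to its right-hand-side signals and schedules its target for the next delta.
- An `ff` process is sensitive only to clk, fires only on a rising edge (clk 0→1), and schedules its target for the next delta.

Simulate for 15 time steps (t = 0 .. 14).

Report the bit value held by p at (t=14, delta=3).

t=0 Δ0: p=1 q=0 clk=0
  Δ1: clk:0→1
  Δ2: q:0→1
  Δ3: p:1→0
  (3Δ to stable)
t=1 Δ0: p=0 q=1 clk=1
  Δ1: clk:1→0
  (1Δ to stable)
t=2 Δ0: p=0 q=1 clk=0
  Δ1: clk:0→1
  Δ2: q:1→0
  Δ3: p:0→1
  (3Δ to stable)
t=3 Δ0: p=1 q=0 clk=1
  Δ1: clk:1→0
  (1Δ to stable)
t=4 Δ0: p=1 q=0 clk=0
  Δ1: clk:0→1
  Δ2: q:0→1
  Δ3: p:1→0
  (3Δ to stable)
t=5 Δ0: p=0 q=1 clk=1
  Δ1: clk:1→0
  (1Δ to stable)
t=6 Δ0: p=0 q=1 clk=0
  Δ1: clk:0→1
  Δ2: q:1→0
  Δ3: p:0→1
  (3Δ to stable)
t=7 Δ0: p=1 q=0 clk=1
  Δ1: clk:1→0
  (1Δ to stable)
t=8 Δ0: p=1 q=0 clk=0
  Δ1: clk:0→1
  Δ2: q:0→1
  Δ3: p:1→0
  (3Δ to stable)
t=9 Δ0: p=0 q=1 clk=1
  Δ1: clk:1→0
  (1Δ to stable)
t=10 Δ0: p=0 q=1 clk=0
  Δ1: clk:0→1
  Δ2: q:1→0
  Δ3: p:0→1
  (3Δ to stable)
t=11 Δ0: p=1 q=0 clk=1
  Δ1: clk:1→0
  (1Δ to stable)
t=12 Δ0: p=1 q=0 clk=0
  Δ1: clk:0→1
  Δ2: q:0→1
  Δ3: p:1→0
  (3Δ to stable)
t=13 Δ0: p=0 q=1 clk=1
  Δ1: clk:1→0
  (1Δ to stable)
t=14 Δ0: p=0 q=1 clk=0
  Δ1: clk:0→1
  Δ2: q:1→0
  Δ3: p:0→1
  (3Δ to stable)

1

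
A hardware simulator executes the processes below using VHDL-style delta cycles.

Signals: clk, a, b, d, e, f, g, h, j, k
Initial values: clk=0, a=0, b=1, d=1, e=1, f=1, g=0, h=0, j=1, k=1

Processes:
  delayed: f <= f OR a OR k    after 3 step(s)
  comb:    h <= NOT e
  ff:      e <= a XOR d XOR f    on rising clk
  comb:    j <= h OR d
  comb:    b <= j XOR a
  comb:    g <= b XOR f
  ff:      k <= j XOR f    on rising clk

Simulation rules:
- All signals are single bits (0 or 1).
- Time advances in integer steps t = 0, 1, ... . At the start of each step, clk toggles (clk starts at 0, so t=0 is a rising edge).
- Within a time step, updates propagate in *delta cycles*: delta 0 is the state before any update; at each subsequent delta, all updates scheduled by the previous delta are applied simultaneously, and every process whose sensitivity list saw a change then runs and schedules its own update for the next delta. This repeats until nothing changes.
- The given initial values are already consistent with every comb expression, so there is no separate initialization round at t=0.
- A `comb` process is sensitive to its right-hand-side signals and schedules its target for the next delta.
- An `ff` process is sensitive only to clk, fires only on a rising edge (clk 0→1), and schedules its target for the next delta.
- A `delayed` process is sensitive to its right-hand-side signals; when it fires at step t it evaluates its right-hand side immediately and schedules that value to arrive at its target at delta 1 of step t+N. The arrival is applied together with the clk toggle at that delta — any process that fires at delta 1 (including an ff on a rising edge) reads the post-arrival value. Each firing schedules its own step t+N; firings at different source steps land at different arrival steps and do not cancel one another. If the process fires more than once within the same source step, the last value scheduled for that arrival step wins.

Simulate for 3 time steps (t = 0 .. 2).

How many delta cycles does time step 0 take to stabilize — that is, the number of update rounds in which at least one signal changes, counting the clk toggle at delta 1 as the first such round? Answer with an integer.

[bits: e,clk,a,d,f,g,k,b,h,j]
t=0: Δ0=1001101101 Δ1=1101101101 Δ2=0101100101 Δ3=0101100111 | 3Δ
t=1: Δ0=0101100111 Δ1=0001100111 | 1Δ
t=2: Δ0=0001100111 Δ1=0101100111 | 1Δ

3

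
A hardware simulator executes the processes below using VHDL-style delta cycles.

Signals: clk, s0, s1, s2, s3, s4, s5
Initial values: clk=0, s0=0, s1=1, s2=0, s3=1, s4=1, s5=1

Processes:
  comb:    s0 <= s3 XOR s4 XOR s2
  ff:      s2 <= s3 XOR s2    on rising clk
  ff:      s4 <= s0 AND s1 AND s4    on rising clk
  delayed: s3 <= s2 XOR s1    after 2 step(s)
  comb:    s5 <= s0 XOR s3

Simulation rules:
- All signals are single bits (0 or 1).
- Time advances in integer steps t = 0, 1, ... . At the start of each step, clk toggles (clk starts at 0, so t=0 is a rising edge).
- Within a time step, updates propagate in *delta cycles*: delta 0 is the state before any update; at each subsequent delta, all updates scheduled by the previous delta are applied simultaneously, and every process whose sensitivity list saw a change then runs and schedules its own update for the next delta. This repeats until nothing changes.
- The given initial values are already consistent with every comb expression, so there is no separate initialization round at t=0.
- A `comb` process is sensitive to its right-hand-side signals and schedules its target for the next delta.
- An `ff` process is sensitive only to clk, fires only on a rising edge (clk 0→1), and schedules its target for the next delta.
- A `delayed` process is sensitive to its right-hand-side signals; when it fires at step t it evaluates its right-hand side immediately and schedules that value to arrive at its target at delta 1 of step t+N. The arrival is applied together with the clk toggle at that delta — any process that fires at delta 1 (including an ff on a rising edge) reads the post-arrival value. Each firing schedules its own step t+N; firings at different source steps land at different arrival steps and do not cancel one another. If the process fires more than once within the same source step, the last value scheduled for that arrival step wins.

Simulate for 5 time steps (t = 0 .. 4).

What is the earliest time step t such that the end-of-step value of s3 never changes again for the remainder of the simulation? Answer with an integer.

t=0 Δ0: s0=0 s4=1 s3=1 clk=0 s5=1 s1=1 s2=0
  Δ1: clk:0→1
  Δ2: s4:1→0, s2:0→1
  (2Δ to stable)
t=1 Δ0: s0=0 s4=0 s3=1 clk=1 s5=1 s1=1 s2=1
  Δ1: clk:1→0
  (1Δ to stable)
t=2 Δ0: s0=0 s4=0 s3=1 clk=0 s5=1 s1=1 s2=1
  Δ1: s3:1→0, clk:0→1
  Δ2: s0:0→1, s5:1→0
  Δ3: s5:0→1
  (3Δ to stable)
t=3 Δ0: s0=1 s4=0 s3=0 clk=1 s5=1 s1=1 s2=1
  Δ1: clk:1→0
  (1Δ to stable)
t=4 Δ0: s0=1 s4=0 s3=0 clk=0 s5=1 s1=1 s2=1
  Δ1: clk:0→1
  (1Δ to stable)

2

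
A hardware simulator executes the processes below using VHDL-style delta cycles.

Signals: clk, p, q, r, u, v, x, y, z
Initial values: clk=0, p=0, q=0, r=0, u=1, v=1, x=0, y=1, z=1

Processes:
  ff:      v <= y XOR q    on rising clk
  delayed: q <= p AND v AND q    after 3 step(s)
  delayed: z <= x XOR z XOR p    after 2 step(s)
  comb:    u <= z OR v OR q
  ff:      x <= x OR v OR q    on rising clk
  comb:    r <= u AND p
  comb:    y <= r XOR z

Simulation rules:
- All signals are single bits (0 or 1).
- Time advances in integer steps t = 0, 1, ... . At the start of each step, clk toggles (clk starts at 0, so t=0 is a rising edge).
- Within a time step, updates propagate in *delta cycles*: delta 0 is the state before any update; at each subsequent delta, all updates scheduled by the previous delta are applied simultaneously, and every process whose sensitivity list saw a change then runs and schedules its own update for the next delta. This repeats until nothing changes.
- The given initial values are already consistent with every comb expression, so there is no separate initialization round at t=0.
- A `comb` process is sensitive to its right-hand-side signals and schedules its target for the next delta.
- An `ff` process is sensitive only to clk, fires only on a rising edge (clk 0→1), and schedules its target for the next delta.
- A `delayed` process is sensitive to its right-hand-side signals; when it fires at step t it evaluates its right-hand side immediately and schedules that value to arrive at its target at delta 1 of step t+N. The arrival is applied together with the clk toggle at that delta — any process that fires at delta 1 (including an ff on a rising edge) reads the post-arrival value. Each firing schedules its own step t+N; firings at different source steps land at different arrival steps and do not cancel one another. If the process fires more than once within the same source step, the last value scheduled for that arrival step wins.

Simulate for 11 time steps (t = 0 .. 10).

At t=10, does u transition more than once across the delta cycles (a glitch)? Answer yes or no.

yes

t=0 Δ0: x=0 p=0 u=1 y=1 v=1 z=1 clk=0 q=0 r=0
  Δ1: clk:0→1
  Δ2: x:0→1
  (2Δ to stable)
t=1 Δ0: x=1 p=0 u=1 y=1 v=1 z=1 clk=1 q=0 r=0
  Δ1: clk:1→0
  (1Δ to stable)
t=2 Δ0: x=1 p=0 u=1 y=1 v=1 z=1 clk=0 q=0 r=0
  Δ1: z:1→0, clk:0→1
  Δ2: y:1→0
  (2Δ to stable)
t=3 Δ0: x=1 p=0 u=1 y=0 v=1 z=0 clk=1 q=0 r=0
  Δ1: clk:1→0
  (1Δ to stable)
t=4 Δ0: x=1 p=0 u=1 y=0 v=1 z=0 clk=0 q=0 r=0
  Δ1: z:0→1, clk:0→1
  Δ2: y:0→1, v:1→0
  (2Δ to stable)
t=5 Δ0: x=1 p=0 u=1 y=1 v=0 z=1 clk=1 q=0 r=0
  Δ1: clk:1→0
  (1Δ to stable)
t=6 Δ0: x=1 p=0 u=1 y=1 v=0 z=1 clk=0 q=0 r=0
  Δ1: z:1→0, clk:0→1
  Δ2: u:1→0, y:1→0, v:0→1
  Δ3: u:0→1
  (3Δ to stable)
t=7 Δ0: x=1 p=0 u=1 y=0 v=1 z=0 clk=1 q=0 r=0
  Δ1: clk:1→0
  (1Δ to stable)
t=8 Δ0: x=1 p=0 u=1 y=0 v=1 z=0 clk=0 q=0 r=0
  Δ1: z:0→1, clk:0→1
  Δ2: y:0→1, v:1→0
  (2Δ to stable)
t=9 Δ0: x=1 p=0 u=1 y=1 v=0 z=1 clk=1 q=0 r=0
  Δ1: clk:1→0
  (1Δ to stable)
t=10 Δ0: x=1 p=0 u=1 y=1 v=0 z=1 clk=0 q=0 r=0
  Δ1: z:1→0, clk:0→1
  Δ2: u:1→0, y:1→0, v:0→1
  Δ3: u:0→1
  (3Δ to stable)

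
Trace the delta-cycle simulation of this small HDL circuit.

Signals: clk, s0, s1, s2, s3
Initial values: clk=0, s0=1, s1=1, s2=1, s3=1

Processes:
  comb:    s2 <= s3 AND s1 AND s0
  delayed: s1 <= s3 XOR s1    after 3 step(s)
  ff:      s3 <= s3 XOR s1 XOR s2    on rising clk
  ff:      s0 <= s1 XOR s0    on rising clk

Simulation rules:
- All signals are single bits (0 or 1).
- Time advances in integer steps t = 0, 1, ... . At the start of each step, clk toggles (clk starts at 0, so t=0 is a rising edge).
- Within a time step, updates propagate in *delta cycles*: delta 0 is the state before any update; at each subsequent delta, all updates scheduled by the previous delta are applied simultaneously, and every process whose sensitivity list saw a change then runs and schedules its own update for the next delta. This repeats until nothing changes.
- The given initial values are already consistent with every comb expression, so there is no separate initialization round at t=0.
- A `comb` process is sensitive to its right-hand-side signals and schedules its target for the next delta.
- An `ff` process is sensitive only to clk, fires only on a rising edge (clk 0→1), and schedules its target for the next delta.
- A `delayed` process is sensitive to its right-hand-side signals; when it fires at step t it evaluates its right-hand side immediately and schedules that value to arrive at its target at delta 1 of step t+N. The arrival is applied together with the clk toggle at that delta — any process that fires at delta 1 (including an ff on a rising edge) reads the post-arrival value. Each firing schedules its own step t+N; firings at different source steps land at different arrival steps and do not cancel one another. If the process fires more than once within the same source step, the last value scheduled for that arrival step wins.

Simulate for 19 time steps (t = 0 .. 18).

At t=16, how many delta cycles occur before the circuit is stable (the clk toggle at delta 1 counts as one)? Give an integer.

2

[bits: clk,s2,s0,s3,s1]
t=0: Δ0=01111 Δ1=11111 Δ2=11011 Δ3=10011 | 3Δ
t=1: Δ0=10011 Δ1=00011 | 1Δ
t=2: Δ0=00011 Δ1=10011 Δ2=10101 | 2Δ
t=3: Δ0=10101 Δ1=00101 | 1Δ
t=4: Δ0=00101 Δ1=10101 Δ2=10011 | 2Δ
t=5: Δ0=10011 Δ1=00011 | 1Δ
t=6: Δ0=00011 Δ1=10011 Δ2=10101 | 2Δ
t=7: Δ0=10101 Δ1=00100 | 1Δ
t=8: Δ0=00100 Δ1=10100 | 1Δ
t=9: Δ0=10100 Δ1=00101 | 1Δ
t=10: Δ0=00101 Δ1=10100 | 1Δ
t=11: Δ0=10100 Δ1=00100 | 1Δ
t=12: Δ0=00100 Δ1=10101 Δ2=10011 | 2Δ
t=13: Δ0=10011 Δ1=00010 | 1Δ
t=14: Δ0=00010 Δ1=10010 | 1Δ
t=15: Δ0=10010 Δ1=00010 | 1Δ
t=16: Δ0=00010 Δ1=10011 Δ2=10101 | 2Δ
t=17: Δ0=10101 Δ1=00101 | 1Δ
t=18: Δ0=00101 Δ1=10101 Δ2=10011 | 2Δ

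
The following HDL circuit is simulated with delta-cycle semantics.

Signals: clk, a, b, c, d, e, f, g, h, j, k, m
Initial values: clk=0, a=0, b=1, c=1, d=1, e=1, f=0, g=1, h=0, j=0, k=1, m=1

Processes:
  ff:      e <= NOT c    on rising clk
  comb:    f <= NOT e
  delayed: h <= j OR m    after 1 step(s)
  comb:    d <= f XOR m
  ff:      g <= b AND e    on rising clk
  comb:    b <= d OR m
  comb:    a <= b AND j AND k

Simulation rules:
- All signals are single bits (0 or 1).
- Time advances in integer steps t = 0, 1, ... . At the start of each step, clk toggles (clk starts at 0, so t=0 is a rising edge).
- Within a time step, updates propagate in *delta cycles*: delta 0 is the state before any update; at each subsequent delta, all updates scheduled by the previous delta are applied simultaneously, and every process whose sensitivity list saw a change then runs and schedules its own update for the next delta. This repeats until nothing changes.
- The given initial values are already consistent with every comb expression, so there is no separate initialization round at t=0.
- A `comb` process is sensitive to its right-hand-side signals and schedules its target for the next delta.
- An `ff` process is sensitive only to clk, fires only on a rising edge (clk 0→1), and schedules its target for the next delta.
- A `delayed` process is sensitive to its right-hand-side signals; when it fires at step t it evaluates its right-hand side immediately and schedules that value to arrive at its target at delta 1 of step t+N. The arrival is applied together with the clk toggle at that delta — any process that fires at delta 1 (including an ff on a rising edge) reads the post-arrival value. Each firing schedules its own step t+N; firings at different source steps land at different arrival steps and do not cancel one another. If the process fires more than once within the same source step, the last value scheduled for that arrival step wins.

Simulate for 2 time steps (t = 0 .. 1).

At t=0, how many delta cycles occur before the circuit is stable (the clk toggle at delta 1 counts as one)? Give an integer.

t0.Δ0 clk=0 b=1 g=1 d=1 k=1 j=0 a=0 c=1 h=0 f=0 m=1 e=1
t0.Δ1 clk=1 b=1 g=1 d=1 k=1 j=0 a=0 c=1 h=0 f=0 m=1 e=1
t0.Δ2 clk=1 b=1 g=1 d=1 k=1 j=0 a=0 c=1 h=0 f=0 m=1 e=0
t0.Δ3 clk=1 b=1 g=1 d=1 k=1 j=0 a=0 c=1 h=0 f=1 m=1 e=0
t0.Δ4 clk=1 b=1 g=1 d=0 k=1 j=0 a=0 c=1 h=0 f=1 m=1 e=0
t1.Δ0 clk=1 b=1 g=1 d=0 k=1 j=0 a=0 c=1 h=0 f=1 m=1 e=0
t1.Δ1 clk=0 b=1 g=1 d=0 k=1 j=0 a=0 c=1 h=0 f=1 m=1 e=0

4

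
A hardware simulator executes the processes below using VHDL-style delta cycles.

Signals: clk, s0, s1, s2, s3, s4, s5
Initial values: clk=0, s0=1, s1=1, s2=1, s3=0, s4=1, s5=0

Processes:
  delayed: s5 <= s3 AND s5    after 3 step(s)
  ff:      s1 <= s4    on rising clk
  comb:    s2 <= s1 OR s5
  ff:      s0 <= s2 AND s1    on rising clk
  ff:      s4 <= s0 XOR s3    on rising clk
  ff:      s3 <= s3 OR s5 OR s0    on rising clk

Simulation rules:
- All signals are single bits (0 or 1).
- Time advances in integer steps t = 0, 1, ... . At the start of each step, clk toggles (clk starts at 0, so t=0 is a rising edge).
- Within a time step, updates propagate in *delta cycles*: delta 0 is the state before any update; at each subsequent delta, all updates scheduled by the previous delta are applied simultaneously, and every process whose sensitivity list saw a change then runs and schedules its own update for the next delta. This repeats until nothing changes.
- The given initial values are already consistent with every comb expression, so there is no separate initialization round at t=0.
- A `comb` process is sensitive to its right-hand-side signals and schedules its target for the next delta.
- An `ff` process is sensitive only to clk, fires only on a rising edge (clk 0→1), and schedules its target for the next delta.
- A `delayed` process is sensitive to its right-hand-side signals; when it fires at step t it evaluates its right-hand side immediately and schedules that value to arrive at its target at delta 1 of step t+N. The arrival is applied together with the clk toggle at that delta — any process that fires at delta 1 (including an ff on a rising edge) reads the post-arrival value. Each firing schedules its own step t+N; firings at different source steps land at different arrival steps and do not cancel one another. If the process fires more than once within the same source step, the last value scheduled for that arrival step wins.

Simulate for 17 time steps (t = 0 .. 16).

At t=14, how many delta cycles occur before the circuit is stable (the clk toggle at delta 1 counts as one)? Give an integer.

2

t0.Δ0 clk=0 s1=1 s2=1 s5=0 s3=0 s0=1 s4=1
t0.Δ1 clk=1 s1=1 s2=1 s5=0 s3=0 s0=1 s4=1
t0.Δ2 clk=1 s1=1 s2=1 s5=0 s3=1 s0=1 s4=1
t1.Δ0 clk=1 s1=1 s2=1 s5=0 s3=1 s0=1 s4=1
t1.Δ1 clk=0 s1=1 s2=1 s5=0 s3=1 s0=1 s4=1
t2.Δ0 clk=0 s1=1 s2=1 s5=0 s3=1 s0=1 s4=1
t2.Δ1 clk=1 s1=1 s2=1 s5=0 s3=1 s0=1 s4=1
t2.Δ2 clk=1 s1=1 s2=1 s5=0 s3=1 s0=1 s4=0
t3.Δ0 clk=1 s1=1 s2=1 s5=0 s3=1 s0=1 s4=0
t3.Δ1 clk=0 s1=1 s2=1 s5=0 s3=1 s0=1 s4=0
t4.Δ0 clk=0 s1=1 s2=1 s5=0 s3=1 s0=1 s4=0
t4.Δ1 clk=1 s1=1 s2=1 s5=0 s3=1 s0=1 s4=0
t4.Δ2 clk=1 s1=0 s2=1 s5=0 s3=1 s0=1 s4=0
t4.Δ3 clk=1 s1=0 s2=0 s5=0 s3=1 s0=1 s4=0
t5.Δ0 clk=1 s1=0 s2=0 s5=0 s3=1 s0=1 s4=0
t5.Δ1 clk=0 s1=0 s2=0 s5=0 s3=1 s0=1 s4=0
t6.Δ0 clk=0 s1=0 s2=0 s5=0 s3=1 s0=1 s4=0
t6.Δ1 clk=1 s1=0 s2=0 s5=0 s3=1 s0=1 s4=0
t6.Δ2 clk=1 s1=0 s2=0 s5=0 s3=1 s0=0 s4=0
t7.Δ0 clk=1 s1=0 s2=0 s5=0 s3=1 s0=0 s4=0
t7.Δ1 clk=0 s1=0 s2=0 s5=0 s3=1 s0=0 s4=0
t8.Δ0 clk=0 s1=0 s2=0 s5=0 s3=1 s0=0 s4=0
t8.Δ1 clk=1 s1=0 s2=0 s5=0 s3=1 s0=0 s4=0
t8.Δ2 clk=1 s1=0 s2=0 s5=0 s3=1 s0=0 s4=1
t9.Δ0 clk=1 s1=0 s2=0 s5=0 s3=1 s0=0 s4=1
t9.Δ1 clk=0 s1=0 s2=0 s5=0 s3=1 s0=0 s4=1
t10.Δ0 clk=0 s1=0 s2=0 s5=0 s3=1 s0=0 s4=1
t10.Δ1 clk=1 s1=0 s2=0 s5=0 s3=1 s0=0 s4=1
t10.Δ2 clk=1 s1=1 s2=0 s5=0 s3=1 s0=0 s4=1
t10.Δ3 clk=1 s1=1 s2=1 s5=0 s3=1 s0=0 s4=1
t11.Δ0 clk=1 s1=1 s2=1 s5=0 s3=1 s0=0 s4=1
t11.Δ1 clk=0 s1=1 s2=1 s5=0 s3=1 s0=0 s4=1
t12.Δ0 clk=0 s1=1 s2=1 s5=0 s3=1 s0=0 s4=1
t12.Δ1 clk=1 s1=1 s2=1 s5=0 s3=1 s0=0 s4=1
t12.Δ2 clk=1 s1=1 s2=1 s5=0 s3=1 s0=1 s4=1
t13.Δ0 clk=1 s1=1 s2=1 s5=0 s3=1 s0=1 s4=1
t13.Δ1 clk=0 s1=1 s2=1 s5=0 s3=1 s0=1 s4=1
t14.Δ0 clk=0 s1=1 s2=1 s5=0 s3=1 s0=1 s4=1
t14.Δ1 clk=1 s1=1 s2=1 s5=0 s3=1 s0=1 s4=1
t14.Δ2 clk=1 s1=1 s2=1 s5=0 s3=1 s0=1 s4=0
t15.Δ0 clk=1 s1=1 s2=1 s5=0 s3=1 s0=1 s4=0
t15.Δ1 clk=0 s1=1 s2=1 s5=0 s3=1 s0=1 s4=0
t16.Δ0 clk=0 s1=1 s2=1 s5=0 s3=1 s0=1 s4=0
t16.Δ1 clk=1 s1=1 s2=1 s5=0 s3=1 s0=1 s4=0
t16.Δ2 clk=1 s1=0 s2=1 s5=0 s3=1 s0=1 s4=0
t16.Δ3 clk=1 s1=0 s2=0 s5=0 s3=1 s0=1 s4=0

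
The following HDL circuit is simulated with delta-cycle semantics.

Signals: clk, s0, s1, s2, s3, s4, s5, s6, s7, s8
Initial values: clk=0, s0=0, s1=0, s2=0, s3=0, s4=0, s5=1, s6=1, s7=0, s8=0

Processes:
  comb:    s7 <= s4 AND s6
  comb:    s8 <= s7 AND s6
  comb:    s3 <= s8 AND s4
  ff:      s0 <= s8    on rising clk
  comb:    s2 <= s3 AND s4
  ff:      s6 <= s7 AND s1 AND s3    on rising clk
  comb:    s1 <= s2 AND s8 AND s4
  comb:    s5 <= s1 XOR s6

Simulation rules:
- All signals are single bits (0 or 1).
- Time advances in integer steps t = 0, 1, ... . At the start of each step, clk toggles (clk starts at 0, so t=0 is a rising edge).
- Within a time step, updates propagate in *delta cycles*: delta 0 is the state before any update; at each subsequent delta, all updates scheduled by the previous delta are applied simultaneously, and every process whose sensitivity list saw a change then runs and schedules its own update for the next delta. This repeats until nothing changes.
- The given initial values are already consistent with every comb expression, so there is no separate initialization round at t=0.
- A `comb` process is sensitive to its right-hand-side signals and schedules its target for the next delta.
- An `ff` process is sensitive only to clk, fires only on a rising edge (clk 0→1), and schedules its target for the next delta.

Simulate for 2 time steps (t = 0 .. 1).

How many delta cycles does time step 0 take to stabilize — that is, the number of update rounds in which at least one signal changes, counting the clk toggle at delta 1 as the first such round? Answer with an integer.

t0.Δ0 s3=0 s1=0 s6=1 s4=0 clk=0 s0=0 s8=0 s7=0 s2=0 s5=1
t0.Δ1 s3=0 s1=0 s6=1 s4=0 clk=1 s0=0 s8=0 s7=0 s2=0 s5=1
t0.Δ2 s3=0 s1=0 s6=0 s4=0 clk=1 s0=0 s8=0 s7=0 s2=0 s5=1
t0.Δ3 s3=0 s1=0 s6=0 s4=0 clk=1 s0=0 s8=0 s7=0 s2=0 s5=0
t1.Δ0 s3=0 s1=0 s6=0 s4=0 clk=1 s0=0 s8=0 s7=0 s2=0 s5=0
t1.Δ1 s3=0 s1=0 s6=0 s4=0 clk=0 s0=0 s8=0 s7=0 s2=0 s5=0

3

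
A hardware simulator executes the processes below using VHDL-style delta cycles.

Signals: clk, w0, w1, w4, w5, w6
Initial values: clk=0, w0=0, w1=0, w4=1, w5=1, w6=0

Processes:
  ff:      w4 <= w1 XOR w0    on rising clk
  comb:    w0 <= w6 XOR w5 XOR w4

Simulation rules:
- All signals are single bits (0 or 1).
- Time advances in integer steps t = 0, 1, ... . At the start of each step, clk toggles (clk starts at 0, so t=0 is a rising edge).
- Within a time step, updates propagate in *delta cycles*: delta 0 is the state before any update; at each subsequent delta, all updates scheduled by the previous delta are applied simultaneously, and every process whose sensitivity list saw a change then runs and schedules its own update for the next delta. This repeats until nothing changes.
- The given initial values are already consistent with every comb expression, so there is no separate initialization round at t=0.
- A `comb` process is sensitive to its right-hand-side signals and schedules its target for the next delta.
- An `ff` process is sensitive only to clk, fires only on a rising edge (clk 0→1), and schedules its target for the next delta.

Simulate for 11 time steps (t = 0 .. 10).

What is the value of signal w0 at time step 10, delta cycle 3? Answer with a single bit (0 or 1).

[bits: clk,w4,w6,w5,w0,w1]
t=0: Δ0=010100 Δ1=110100 Δ2=100100 Δ3=100110 | 3Δ
t=1: Δ0=100110 Δ1=000110 | 1Δ
t=2: Δ0=000110 Δ1=100110 Δ2=110110 Δ3=110100 | 3Δ
t=3: Δ0=110100 Δ1=010100 | 1Δ
t=4: Δ0=010100 Δ1=110100 Δ2=100100 Δ3=100110 | 3Δ
t=5: Δ0=100110 Δ1=000110 | 1Δ
t=6: Δ0=000110 Δ1=100110 Δ2=110110 Δ3=110100 | 3Δ
t=7: Δ0=110100 Δ1=010100 | 1Δ
t=8: Δ0=010100 Δ1=110100 Δ2=100100 Δ3=100110 | 3Δ
t=9: Δ0=100110 Δ1=000110 | 1Δ
t=10: Δ0=000110 Δ1=100110 Δ2=110110 Δ3=110100 | 3Δ

0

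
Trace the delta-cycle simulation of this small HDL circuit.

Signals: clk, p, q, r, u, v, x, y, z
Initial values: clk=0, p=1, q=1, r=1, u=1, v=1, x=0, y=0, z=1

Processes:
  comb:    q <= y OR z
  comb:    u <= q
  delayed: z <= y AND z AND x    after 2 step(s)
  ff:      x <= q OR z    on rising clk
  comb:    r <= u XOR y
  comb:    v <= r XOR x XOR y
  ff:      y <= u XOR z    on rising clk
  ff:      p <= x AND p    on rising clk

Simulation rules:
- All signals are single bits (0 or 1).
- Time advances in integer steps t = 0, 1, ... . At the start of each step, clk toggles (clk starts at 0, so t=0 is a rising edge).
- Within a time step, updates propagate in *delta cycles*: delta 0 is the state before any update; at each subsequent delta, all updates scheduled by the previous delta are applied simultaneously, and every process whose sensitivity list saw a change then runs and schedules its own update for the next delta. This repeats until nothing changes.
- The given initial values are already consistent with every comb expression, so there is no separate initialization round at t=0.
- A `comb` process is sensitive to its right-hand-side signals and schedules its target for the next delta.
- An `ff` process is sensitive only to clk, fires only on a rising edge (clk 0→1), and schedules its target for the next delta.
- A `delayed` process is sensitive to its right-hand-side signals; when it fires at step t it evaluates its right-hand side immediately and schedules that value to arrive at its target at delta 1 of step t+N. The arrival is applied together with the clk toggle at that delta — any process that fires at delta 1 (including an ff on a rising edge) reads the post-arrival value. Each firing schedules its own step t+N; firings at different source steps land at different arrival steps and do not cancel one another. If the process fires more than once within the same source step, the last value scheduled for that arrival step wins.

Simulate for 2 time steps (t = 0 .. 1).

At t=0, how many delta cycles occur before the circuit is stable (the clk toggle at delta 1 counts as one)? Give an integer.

3

t=0 Δ0: x=0 v=1 p=1 y=0 r=1 q=1 clk=0 u=1 z=1
  Δ1: clk:0→1
  Δ2: x:0→1, p:1→0
  Δ3: v:1→0
  (3Δ to stable)
t=1 Δ0: x=1 v=0 p=0 y=0 r=1 q=1 clk=1 u=1 z=1
  Δ1: clk:1→0
  (1Δ to stable)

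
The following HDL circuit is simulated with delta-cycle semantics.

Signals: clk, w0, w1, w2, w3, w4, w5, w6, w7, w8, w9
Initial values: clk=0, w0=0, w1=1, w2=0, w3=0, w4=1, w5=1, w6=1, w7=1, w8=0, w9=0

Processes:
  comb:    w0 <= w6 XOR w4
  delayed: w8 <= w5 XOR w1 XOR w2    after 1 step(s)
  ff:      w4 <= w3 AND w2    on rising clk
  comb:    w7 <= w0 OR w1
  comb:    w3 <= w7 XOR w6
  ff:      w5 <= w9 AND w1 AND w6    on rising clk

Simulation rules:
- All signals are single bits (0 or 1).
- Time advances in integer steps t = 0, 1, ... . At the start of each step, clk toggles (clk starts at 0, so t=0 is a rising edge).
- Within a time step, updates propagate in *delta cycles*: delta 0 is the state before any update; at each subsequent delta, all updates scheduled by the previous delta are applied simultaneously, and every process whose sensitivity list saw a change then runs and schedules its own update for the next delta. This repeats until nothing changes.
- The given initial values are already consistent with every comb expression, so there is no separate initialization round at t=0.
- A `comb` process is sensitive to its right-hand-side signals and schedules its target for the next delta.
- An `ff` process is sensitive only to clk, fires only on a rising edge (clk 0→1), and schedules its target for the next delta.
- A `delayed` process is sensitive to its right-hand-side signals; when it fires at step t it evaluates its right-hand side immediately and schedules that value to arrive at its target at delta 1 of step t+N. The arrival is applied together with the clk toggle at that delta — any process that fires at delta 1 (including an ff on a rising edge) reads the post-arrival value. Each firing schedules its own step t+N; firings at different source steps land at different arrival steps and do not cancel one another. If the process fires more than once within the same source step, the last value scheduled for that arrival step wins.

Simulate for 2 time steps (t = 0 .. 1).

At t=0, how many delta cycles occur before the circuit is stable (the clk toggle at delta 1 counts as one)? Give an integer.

3

t0.Δ0 w3=0 w8=0 w5=1 w6=1 w2=0 w0=0 w4=1 w9=0 w1=1 clk=0 w7=1
t0.Δ1 w3=0 w8=0 w5=1 w6=1 w2=0 w0=0 w4=1 w9=0 w1=1 clk=1 w7=1
t0.Δ2 w3=0 w8=0 w5=0 w6=1 w2=0 w0=0 w4=0 w9=0 w1=1 clk=1 w7=1
t0.Δ3 w3=0 w8=0 w5=0 w6=1 w2=0 w0=1 w4=0 w9=0 w1=1 clk=1 w7=1
t1.Δ0 w3=0 w8=0 w5=0 w6=1 w2=0 w0=1 w4=0 w9=0 w1=1 clk=1 w7=1
t1.Δ1 w3=0 w8=1 w5=0 w6=1 w2=0 w0=1 w4=0 w9=0 w1=1 clk=0 w7=1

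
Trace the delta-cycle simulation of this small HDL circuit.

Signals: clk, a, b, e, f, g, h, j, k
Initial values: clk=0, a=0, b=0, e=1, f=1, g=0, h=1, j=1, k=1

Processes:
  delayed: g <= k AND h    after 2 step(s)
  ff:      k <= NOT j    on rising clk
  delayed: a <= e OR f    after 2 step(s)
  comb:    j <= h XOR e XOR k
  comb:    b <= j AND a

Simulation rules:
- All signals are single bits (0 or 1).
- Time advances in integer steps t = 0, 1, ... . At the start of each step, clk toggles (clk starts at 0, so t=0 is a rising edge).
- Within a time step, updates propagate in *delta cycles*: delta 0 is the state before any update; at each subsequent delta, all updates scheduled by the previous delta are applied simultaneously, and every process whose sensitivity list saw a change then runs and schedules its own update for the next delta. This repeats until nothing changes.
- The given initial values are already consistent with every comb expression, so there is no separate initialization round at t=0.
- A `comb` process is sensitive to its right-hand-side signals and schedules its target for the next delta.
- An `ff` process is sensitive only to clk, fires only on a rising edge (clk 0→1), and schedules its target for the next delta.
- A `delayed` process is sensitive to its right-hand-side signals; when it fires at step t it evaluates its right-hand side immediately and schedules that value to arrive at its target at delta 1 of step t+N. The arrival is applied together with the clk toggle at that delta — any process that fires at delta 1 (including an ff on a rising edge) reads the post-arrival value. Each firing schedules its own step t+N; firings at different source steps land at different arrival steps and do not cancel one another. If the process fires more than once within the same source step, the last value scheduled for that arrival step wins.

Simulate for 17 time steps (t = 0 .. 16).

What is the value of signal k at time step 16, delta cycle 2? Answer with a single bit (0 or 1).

0

[bits: h,b,f,j,g,clk,a,e,k]
t=0: Δ0=101100011 Δ1=101101011 Δ2=101101010 Δ3=101001010 | 3Δ
t=1: Δ0=101001010 Δ1=101000010 | 1Δ
t=2: Δ0=101000010 Δ1=101001010 Δ2=101001011 Δ3=101101011 | 3Δ
t=3: Δ0=101101011 Δ1=101100011 | 1Δ
t=4: Δ0=101100011 Δ1=101111011 Δ2=101111010 Δ3=101011010 | 3Δ
t=5: Δ0=101011010 Δ1=101010010 | 1Δ
t=6: Δ0=101010010 Δ1=101001010 Δ2=101001011 Δ3=101101011 | 3Δ
t=7: Δ0=101101011 Δ1=101100011 | 1Δ
t=8: Δ0=101100011 Δ1=101111011 Δ2=101111010 Δ3=101011010 | 3Δ
t=9: Δ0=101011010 Δ1=101010010 | 1Δ
t=10: Δ0=101010010 Δ1=101001010 Δ2=101001011 Δ3=101101011 | 3Δ
t=11: Δ0=101101011 Δ1=101100011 | 1Δ
t=12: Δ0=101100011 Δ1=101111011 Δ2=101111010 Δ3=101011010 | 3Δ
t=13: Δ0=101011010 Δ1=101010010 | 1Δ
t=14: Δ0=101010010 Δ1=101001010 Δ2=101001011 Δ3=101101011 | 3Δ
t=15: Δ0=101101011 Δ1=101100011 | 1Δ
t=16: Δ0=101100011 Δ1=101111011 Δ2=101111010 Δ3=101011010 | 3Δ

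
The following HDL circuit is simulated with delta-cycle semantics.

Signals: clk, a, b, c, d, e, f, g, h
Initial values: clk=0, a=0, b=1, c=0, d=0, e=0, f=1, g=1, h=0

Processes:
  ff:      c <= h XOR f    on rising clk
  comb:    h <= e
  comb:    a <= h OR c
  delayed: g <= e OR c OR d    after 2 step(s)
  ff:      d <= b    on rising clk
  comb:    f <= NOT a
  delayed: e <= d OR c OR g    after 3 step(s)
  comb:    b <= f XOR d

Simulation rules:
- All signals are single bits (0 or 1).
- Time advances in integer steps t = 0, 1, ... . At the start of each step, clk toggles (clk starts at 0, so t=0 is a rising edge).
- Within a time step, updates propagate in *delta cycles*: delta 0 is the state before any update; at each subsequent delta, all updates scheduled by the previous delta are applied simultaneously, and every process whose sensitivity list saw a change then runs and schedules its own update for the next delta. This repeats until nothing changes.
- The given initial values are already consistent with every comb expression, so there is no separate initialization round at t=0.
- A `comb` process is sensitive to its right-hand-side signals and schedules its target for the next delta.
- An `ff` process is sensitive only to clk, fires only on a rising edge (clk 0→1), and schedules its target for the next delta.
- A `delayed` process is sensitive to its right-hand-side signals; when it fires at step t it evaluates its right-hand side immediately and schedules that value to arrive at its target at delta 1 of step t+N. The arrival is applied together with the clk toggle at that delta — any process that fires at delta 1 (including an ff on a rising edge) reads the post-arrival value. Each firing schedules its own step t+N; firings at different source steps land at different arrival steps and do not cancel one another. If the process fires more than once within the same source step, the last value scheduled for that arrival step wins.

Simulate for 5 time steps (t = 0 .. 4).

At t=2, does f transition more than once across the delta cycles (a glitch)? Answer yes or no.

no

[bits: e,clk,a,c,h,f,b,g,d]
t=0: Δ0=000001110 Δ1=010001110 Δ2=010101111 Δ3=011101011 Δ4=011100011 Δ5=011100111 | 5Δ
t=1: Δ0=011100111 Δ1=001100111 | 1Δ
t=2: Δ0=001100111 Δ1=011100111 Δ2=011000111 Δ3=010000111 Δ4=010001111 Δ5=010001011 | 5Δ
t=3: Δ0=010001011 Δ1=100001011 Δ2=100011011 Δ3=101011011 Δ4=101010011 Δ5=101010111 | 5Δ
t=4: Δ0=101010111 Δ1=111010111 Δ2=111110111 | 2Δ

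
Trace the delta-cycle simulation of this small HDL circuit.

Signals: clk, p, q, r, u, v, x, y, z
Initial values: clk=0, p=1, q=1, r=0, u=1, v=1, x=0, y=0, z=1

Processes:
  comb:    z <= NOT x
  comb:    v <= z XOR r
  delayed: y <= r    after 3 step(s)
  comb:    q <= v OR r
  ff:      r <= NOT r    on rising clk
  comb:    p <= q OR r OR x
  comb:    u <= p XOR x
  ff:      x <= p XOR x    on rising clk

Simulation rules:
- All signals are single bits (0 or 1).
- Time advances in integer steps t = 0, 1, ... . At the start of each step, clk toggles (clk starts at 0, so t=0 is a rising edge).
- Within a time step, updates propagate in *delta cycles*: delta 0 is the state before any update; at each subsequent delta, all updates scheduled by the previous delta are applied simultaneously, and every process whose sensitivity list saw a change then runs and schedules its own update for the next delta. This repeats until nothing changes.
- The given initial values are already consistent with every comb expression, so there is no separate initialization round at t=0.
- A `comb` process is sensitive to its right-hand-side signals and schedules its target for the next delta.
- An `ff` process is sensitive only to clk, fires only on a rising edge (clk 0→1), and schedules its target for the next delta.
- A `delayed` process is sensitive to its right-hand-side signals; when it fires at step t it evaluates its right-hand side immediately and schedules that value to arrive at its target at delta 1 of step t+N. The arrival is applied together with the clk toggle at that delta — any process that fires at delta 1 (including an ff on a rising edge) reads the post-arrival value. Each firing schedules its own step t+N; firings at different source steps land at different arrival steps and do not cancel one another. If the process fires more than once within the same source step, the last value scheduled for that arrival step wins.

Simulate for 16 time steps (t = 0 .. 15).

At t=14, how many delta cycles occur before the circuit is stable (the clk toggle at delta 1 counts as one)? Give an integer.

[bits: u,r,p,z,q,v,y,x,clk]
t=0: Δ0=101111000 Δ1=101111001 Δ2=111111011 Δ3=011010011 Δ4=011011011 | 4Δ
t=1: Δ0=011011011 Δ1=011011010 | 1Δ
t=2: Δ0=011011010 Δ1=011011011 Δ2=001011001 Δ3=101110001 Δ4=101101001 Δ5=100111001 Δ6=001111001 Δ7=101111001 | 7Δ
t=3: Δ0=101111001 Δ1=101111100 | 1Δ
t=4: Δ0=101111100 Δ1=101111101 Δ2=111111111 Δ3=011010111 Δ4=011011111 | 4Δ
t=5: Δ0=011011111 Δ1=011011010 | 1Δ
t=6: Δ0=011011010 Δ1=011011011 Δ2=001011001 Δ3=101110001 Δ4=101101001 Δ5=100111001 Δ6=001111001 Δ7=101111001 | 7Δ
t=7: Δ0=101111001 Δ1=101111100 | 1Δ
t=8: Δ0=101111100 Δ1=101111101 Δ2=111111111 Δ3=011010111 Δ4=011011111 | 4Δ
t=9: Δ0=011011111 Δ1=011011010 | 1Δ
t=10: Δ0=011011010 Δ1=011011011 Δ2=001011001 Δ3=101110001 Δ4=101101001 Δ5=100111001 Δ6=001111001 Δ7=101111001 | 7Δ
t=11: Δ0=101111001 Δ1=101111100 | 1Δ
t=12: Δ0=101111100 Δ1=101111101 Δ2=111111111 Δ3=011010111 Δ4=011011111 | 4Δ
t=13: Δ0=011011111 Δ1=011011010 | 1Δ
t=14: Δ0=011011010 Δ1=011011011 Δ2=001011001 Δ3=101110001 Δ4=101101001 Δ5=100111001 Δ6=001111001 Δ7=101111001 | 7Δ
t=15: Δ0=101111001 Δ1=101111100 | 1Δ

7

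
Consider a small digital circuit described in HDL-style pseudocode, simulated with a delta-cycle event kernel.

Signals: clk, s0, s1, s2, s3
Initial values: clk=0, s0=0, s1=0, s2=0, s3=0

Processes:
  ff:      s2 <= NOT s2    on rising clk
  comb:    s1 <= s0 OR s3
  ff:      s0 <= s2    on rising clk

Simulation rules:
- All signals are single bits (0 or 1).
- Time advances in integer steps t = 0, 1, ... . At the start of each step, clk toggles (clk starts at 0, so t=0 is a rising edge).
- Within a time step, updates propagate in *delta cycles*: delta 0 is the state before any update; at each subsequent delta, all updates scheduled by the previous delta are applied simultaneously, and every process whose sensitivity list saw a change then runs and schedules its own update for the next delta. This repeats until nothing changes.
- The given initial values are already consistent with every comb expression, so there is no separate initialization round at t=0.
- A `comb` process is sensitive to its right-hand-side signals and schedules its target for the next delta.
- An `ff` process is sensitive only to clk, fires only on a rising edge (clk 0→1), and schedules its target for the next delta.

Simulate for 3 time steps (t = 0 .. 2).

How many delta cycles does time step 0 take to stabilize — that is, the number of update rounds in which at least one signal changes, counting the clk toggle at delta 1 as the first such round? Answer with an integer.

2

[bits: s3,clk,s1,s2,s0]
t=0: Δ0=00000 Δ1=01000 Δ2=01010 | 2Δ
t=1: Δ0=01010 Δ1=00010 | 1Δ
t=2: Δ0=00010 Δ1=01010 Δ2=01001 Δ3=01101 | 3Δ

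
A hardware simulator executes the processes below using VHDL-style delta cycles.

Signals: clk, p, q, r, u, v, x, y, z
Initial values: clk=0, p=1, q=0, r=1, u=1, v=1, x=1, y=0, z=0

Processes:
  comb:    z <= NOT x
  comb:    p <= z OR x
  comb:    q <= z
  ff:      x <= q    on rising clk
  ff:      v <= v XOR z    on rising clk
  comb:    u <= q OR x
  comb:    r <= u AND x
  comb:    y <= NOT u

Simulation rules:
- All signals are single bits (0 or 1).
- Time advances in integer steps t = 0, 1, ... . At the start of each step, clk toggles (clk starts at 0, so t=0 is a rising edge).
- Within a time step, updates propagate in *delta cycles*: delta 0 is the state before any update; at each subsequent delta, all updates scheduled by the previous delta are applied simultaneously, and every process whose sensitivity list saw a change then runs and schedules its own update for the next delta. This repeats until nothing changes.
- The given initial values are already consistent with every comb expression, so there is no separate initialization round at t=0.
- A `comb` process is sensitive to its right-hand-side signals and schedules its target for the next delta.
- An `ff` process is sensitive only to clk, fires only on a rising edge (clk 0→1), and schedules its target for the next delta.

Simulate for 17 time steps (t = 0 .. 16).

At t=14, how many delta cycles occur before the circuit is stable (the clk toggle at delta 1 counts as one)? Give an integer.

4

[bits: y,x,p,r,clk,v,q,u,z]
t=0: Δ0=011101010 Δ1=011111010 Δ2=001111010 Δ3=000011001 Δ4=101011101 Δ5=101011111 Δ6=001011111 | 6Δ
t=1: Δ0=001011111 Δ1=001001111 | 1Δ
t=2: Δ0=001001111 Δ1=001011111 Δ2=011010111 Δ3=011110110 Δ4=011110010 | 4Δ
t=3: Δ0=011110010 Δ1=011100010 | 1Δ
t=4: Δ0=011100010 Δ1=011110010 Δ2=001110010 Δ3=000010001 Δ4=101010101 Δ5=101010111 Δ6=001010111 | 6Δ
t=5: Δ0=001010111 Δ1=001000111 | 1Δ
t=6: Δ0=001000111 Δ1=001010111 Δ2=011011111 Δ3=011111110 Δ4=011111010 | 4Δ
t=7: Δ0=011111010 Δ1=011101010 | 1Δ
t=8: Δ0=011101010 Δ1=011111010 Δ2=001111010 Δ3=000011001 Δ4=101011101 Δ5=101011111 Δ6=001011111 | 6Δ
t=9: Δ0=001011111 Δ1=001001111 | 1Δ
t=10: Δ0=001001111 Δ1=001011111 Δ2=011010111 Δ3=011110110 Δ4=011110010 | 4Δ
t=11: Δ0=011110010 Δ1=011100010 | 1Δ
t=12: Δ0=011100010 Δ1=011110010 Δ2=001110010 Δ3=000010001 Δ4=101010101 Δ5=101010111 Δ6=001010111 | 6Δ
t=13: Δ0=001010111 Δ1=001000111 | 1Δ
t=14: Δ0=001000111 Δ1=001010111 Δ2=011011111 Δ3=011111110 Δ4=011111010 | 4Δ
t=15: Δ0=011111010 Δ1=011101010 | 1Δ
t=16: Δ0=011101010 Δ1=011111010 Δ2=001111010 Δ3=000011001 Δ4=101011101 Δ5=101011111 Δ6=001011111 | 6Δ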